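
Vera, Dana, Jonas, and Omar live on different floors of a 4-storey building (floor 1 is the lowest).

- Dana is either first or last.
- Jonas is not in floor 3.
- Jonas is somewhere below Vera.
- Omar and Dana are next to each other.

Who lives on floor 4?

With clues 1–3, Jonas is ruled out for floor 4.
With clues 1–4, Omar and Vera are ruled out for floor 4.
So floor 4 is Dana.

Dana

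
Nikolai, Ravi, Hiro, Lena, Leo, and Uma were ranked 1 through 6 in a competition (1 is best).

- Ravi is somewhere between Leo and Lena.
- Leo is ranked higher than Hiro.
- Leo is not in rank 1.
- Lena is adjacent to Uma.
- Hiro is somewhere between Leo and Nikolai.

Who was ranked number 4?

Leo

With clues 1–5, Hiro, Lena, Nikolai, Ravi, and Uma are ruled out for rank 4.
So rank 4 is Leo.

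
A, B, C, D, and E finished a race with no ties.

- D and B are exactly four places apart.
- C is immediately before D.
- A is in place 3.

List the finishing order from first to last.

From clue 1: B is in {1,5}.
From clues 1–2: B → place 1, C → place 4, D → place 5.
From clues 1–3: E → place 2, A → place 3.

B, E, A, C, D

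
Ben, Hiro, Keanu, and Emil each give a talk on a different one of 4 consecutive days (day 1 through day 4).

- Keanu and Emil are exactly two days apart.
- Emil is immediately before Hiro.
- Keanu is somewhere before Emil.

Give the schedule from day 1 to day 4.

Keanu, Ben, Emil, Hiro

From clues 1–2: Ben is in {1,2,4}.
From clues 1–3: Keanu → day 1, Ben → day 2, Emil → day 3, Hiro → day 4.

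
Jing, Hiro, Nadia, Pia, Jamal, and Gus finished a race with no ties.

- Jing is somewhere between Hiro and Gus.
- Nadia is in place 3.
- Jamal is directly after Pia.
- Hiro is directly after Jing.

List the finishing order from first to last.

Pia, Jamal, Nadia, Gus, Jing, Hiro

From clue 1: Jing is in {2,3,4,5}.
From clues 1–2: Nadia → place 3.
From clues 1–3: Jing is in {2,5}.
From clues 1–4: Pia → place 1, Jamal → place 2, Gus → place 4, Jing → place 5, Hiro → place 6.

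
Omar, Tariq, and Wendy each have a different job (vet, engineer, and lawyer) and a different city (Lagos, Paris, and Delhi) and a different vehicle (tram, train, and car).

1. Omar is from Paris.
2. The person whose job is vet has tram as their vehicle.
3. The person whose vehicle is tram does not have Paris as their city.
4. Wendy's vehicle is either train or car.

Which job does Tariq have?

vet

With clues 1–4, engineer and lawyer are impossible for Tariq's job.
That leaves vet.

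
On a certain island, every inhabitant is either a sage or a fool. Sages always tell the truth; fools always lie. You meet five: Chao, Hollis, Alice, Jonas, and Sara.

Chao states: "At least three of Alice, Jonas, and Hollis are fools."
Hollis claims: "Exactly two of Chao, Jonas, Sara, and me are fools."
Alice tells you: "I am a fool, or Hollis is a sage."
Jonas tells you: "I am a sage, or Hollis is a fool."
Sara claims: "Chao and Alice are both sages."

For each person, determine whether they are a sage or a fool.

Consider Chao. Suppose Chao is a sage.
Then no assignment of the remaining roles makes every statement match its speaker's type — contradiction.
So Chao is a fool.
With that fixed, Sara's statement is false, so Sara is a fool.
Consider Hollis. Suppose Hollis is a fool.
Then whichever role Alice has, Alice's statement has the wrong truth value — contradiction.
So Hollis is a sage.
With that fixed, Alice's statement is true, so Alice is a sage.
Consider Jonas. Suppose Jonas is a fool.
Then Hollis's statement comes out false, contradicting Hollis being a sage.
So Jonas is a sage.

Chao: fool, Hollis: sage, Alice: sage, Jonas: sage, Sara: fool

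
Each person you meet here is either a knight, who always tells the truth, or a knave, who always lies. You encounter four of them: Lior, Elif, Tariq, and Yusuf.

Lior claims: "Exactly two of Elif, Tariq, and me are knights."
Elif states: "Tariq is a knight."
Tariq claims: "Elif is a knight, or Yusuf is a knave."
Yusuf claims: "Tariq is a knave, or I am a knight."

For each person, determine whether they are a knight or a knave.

Consider Lior. Suppose Lior is a knight.
Then no assignment of the remaining roles makes every statement match its speaker's type — contradiction.
So Lior is a knave.
Consider Elif. Suppose Elif is a knight.
Then no assignment of the remaining roles makes every statement match its speaker's type — contradiction.
So Elif is a knave.
Consider Tariq. Suppose Tariq is a knight.
Then Elif's statement comes out true, contradicting Elif being a knave.
So Tariq is a knave.
With that fixed, Yusuf's statement is true, so Yusuf is a knight.

Lior: knave, Elif: knave, Tariq: knave, Yusuf: knight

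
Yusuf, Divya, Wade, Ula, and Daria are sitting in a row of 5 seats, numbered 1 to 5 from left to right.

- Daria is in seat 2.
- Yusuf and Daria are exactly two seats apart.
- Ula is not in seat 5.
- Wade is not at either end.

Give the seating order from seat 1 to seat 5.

Ula, Daria, Wade, Yusuf, Divya

From clue 1: Daria → seat 2.
From clues 1–2: Yusuf → seat 4.
From clues 1–3: Ula is in {1,3}.
From clues 1–4: Ula → seat 1, Wade → seat 3, Divya → seat 5.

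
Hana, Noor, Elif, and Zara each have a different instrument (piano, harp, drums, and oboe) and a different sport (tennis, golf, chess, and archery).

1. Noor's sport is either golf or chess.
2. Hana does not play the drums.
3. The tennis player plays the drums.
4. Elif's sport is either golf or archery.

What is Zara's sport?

tennis

With clues 1–4, archery, chess, and golf are impossible for Zara's sport.
That leaves tennis.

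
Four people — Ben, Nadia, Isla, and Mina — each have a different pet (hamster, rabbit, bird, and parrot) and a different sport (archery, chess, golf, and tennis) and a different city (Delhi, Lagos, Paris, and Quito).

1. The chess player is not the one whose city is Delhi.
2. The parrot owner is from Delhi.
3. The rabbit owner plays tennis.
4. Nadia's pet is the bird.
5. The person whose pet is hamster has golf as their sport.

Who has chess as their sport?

With clues 1–5, Ben, Isla, and Mina are impossible for the one with sport chess.
That leaves Nadia.

Nadia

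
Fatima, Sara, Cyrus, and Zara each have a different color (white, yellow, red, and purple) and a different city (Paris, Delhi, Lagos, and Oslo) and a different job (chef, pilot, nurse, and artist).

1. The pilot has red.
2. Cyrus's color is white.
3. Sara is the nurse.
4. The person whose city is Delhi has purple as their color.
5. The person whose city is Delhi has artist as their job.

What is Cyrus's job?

With clues 1–2, pilot is impossible for Cyrus's job.
With clues 1–3, nurse is impossible for Cyrus's job.
With clues 1–5, artist is impossible for Cyrus's job.
That leaves chef.

chef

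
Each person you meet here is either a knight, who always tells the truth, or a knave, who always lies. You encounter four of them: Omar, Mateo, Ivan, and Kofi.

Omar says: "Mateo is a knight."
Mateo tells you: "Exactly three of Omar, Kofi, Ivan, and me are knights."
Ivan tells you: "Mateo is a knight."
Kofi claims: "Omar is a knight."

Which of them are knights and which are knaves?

Consider Omar. Suppose Omar is a knight.
Then no assignment of the remaining roles makes every statement match its speaker's type — contradiction.
So Omar is a knave.
With that fixed, Kofi's statement is false, so Kofi is a knave.
With that fixed, Mateo's statement is false, so Mateo is a knave.
With that fixed, Ivan's statement is false, so Ivan is a knave.

Omar: knave, Mateo: knave, Ivan: knave, Kofi: knave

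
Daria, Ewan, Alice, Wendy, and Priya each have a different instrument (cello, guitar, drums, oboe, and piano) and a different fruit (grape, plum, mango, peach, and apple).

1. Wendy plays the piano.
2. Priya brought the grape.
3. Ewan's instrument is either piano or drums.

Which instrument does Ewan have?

Clue 1 rules out piano for Ewan's instrument.
With clues 1–3, cello, guitar, and oboe are impossible for Ewan's instrument.
That leaves drums.

drums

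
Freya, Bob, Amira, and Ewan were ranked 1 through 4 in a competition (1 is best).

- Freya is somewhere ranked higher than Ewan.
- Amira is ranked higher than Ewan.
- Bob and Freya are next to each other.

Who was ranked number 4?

With clue 1, Freya is ruled out for rank 4.
With clues 1–2, Amira is ruled out for rank 4.
With clues 1–3, Bob is ruled out for rank 4.
So rank 4 is Ewan.

Ewan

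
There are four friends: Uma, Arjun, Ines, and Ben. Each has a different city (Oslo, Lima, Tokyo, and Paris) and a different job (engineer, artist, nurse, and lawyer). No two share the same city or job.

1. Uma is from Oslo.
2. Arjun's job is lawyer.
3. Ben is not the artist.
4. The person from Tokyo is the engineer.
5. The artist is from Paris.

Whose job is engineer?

Ben

With clues 1–2, Arjun is impossible for the one with job engineer.
With clues 1–4, Uma is impossible for the one with job engineer.
With clues 1–5, Ines is impossible for the one with job engineer.
That leaves Ben.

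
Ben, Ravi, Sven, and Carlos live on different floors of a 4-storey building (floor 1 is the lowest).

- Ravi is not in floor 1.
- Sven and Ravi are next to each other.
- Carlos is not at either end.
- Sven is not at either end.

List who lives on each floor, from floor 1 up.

Ben, Carlos, Sven, Ravi

From clue 1: Ravi is in {2,3,4}.
From clues 1–3: Ben is in {1,4}.
From clues 1–4: Ben → floor 1, Carlos → floor 2, Sven → floor 3, Ravi → floor 4.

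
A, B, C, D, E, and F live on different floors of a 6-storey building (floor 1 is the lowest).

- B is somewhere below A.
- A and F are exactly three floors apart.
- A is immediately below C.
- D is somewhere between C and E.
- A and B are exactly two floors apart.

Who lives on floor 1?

With clue 1, A is ruled out for floor 1.
With clues 1–3, C is ruled out for floor 1.
With clues 1–4, D and F are ruled out for floor 1.
With clues 1–5, B is ruled out for floor 1.
So floor 1 is E.

E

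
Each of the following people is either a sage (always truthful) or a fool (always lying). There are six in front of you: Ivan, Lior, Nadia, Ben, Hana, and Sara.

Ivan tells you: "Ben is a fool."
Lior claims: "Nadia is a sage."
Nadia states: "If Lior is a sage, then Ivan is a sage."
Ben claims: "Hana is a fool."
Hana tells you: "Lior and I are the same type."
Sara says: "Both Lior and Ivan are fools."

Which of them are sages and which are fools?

Consider Ivan. Suppose Ivan is a fool.
Then no assignment of the remaining roles makes every statement match its speaker's type — contradiction.
So Ivan is a sage.
With that fixed, Nadia's statement is true, so Nadia is a sage.
With that fixed, Sara's statement is false, so Sara is a fool.
With that fixed, Lior's statement is true, so Lior is a sage.
Consider Ben. Suppose Ben is a sage.
Then Ivan's statement comes out false, contradicting Ivan being a sage.
So Ben is a fool.
Consider Hana. Suppose Hana is a fool.
Then Ben's statement comes out true, contradicting Ben being a fool.
So Hana is a sage.

Ivan: sage, Lior: sage, Nadia: sage, Ben: fool, Hana: sage, Sara: fool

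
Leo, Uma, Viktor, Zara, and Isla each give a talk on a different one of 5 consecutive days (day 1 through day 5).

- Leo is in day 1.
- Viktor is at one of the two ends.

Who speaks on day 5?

Viktor

With clue 1, Leo is ruled out for day 5.
With clues 1–2, Isla, Uma, and Zara are ruled out for day 5.
So day 5 is Viktor.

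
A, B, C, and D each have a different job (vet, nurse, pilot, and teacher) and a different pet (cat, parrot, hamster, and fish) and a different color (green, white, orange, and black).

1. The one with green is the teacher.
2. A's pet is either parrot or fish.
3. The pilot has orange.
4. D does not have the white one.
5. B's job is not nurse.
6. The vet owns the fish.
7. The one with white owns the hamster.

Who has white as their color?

With clues 1–4, D is impossible for the one with color white.
With clues 1–7, A and B are impossible for the one with color white.
That leaves C.

C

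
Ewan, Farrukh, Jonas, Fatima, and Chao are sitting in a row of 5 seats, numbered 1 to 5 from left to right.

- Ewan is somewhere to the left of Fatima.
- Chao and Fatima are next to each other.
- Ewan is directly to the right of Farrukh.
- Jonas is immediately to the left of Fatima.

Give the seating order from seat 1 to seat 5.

Farrukh, Ewan, Jonas, Fatima, Chao

From clue 1: Ewan is in {1,2,3,4}.
From clues 1–2: Ewan is in {1,2,3}.
From clues 1–3: Ewan is in {2,3}.
From clues 1–4: Farrukh → seat 1, Ewan → seat 2, Jonas → seat 3, Fatima → seat 4, Chao → seat 5.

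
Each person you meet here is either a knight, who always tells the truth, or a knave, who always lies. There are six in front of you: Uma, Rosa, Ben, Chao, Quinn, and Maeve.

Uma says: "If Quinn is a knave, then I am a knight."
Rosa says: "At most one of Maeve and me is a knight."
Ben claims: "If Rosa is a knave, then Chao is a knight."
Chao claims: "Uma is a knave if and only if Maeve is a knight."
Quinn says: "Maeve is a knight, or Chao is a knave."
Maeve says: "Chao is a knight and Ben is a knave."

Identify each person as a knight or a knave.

Consider Uma. Suppose Uma is a knave.
Then no assignment of the remaining roles makes every statement match its speaker's type — contradiction.
So Uma is a knight.
Consider Rosa. Suppose Rosa is a knave.
Then Rosa's own statement would have to be false, but it can't be — contradiction.
So Rosa is a knight.
With that fixed, Ben's statement is true, so Ben is a knight.
With that fixed, Maeve's statement is false, so Maeve is a knave.
With that fixed, Chao's statement is true, so Chao is a knight.
With that fixed, Quinn's statement is false, so Quinn is a knave.

Uma: knight, Rosa: knight, Ben: knight, Chao: knight, Quinn: knave, Maeve: knave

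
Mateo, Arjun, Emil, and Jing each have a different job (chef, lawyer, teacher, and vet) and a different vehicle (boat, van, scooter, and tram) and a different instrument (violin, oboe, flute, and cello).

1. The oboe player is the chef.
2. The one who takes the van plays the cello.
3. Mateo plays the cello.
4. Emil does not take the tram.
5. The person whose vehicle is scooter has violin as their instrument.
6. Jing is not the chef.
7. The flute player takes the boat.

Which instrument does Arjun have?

oboe

With clues 1–3, cello is impossible for Arjun's instrument.
With clues 1–7, flute and violin are impossible for Arjun's instrument.
That leaves oboe.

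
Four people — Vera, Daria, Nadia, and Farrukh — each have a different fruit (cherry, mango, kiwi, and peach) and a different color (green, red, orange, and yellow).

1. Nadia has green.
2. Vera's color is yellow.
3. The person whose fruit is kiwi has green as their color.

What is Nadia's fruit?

kiwi

With clues 1–3, cherry, mango, and peach are impossible for Nadia's fruit.
That leaves kiwi.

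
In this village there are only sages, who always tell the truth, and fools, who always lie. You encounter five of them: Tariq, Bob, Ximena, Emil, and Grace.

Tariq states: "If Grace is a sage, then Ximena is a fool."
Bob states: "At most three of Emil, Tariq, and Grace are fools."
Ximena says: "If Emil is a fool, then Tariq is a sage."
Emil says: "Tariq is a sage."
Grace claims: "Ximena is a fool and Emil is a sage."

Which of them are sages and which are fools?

Regardless of anyone's role, Bob's statement is true, so Bob is a sage.
Consider Tariq. Suppose Tariq is a fool.
Then no assignment of the remaining roles makes every statement match its speaker's type — contradiction.
So Tariq is a sage.
With that fixed, Ximena's statement is true, so Ximena is a sage.
With that fixed, Emil's statement is true, so Emil is a sage.
With that fixed, Grace's statement is false, so Grace is a fool.

Tariq: sage, Bob: sage, Ximena: sage, Emil: sage, Grace: fool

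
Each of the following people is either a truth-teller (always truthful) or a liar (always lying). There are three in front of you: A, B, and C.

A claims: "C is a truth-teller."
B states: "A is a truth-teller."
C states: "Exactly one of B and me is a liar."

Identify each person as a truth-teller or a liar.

Consider A. Suppose A is a truth-teller.
Then no assignment of the remaining roles makes every statement match its speaker's type — contradiction.
So A is a liar.
With that fixed, B's statement is false, so B is a liar.
Consider C. Suppose C is a truth-teller.
Then A's statement comes out true, contradicting A being a liar.
So C is a liar.

A: liar, B: liar, C: liar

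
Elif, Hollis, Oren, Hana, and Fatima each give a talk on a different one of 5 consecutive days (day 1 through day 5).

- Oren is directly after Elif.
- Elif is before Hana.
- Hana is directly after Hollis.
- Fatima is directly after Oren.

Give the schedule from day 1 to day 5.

From clue 1: Elif is in {1,2,3,4}.
From clues 1–2: Elif is in {1,2,3}.
From clues 1–3: Elif is in {1,2}.
From clues 1–4: Elif → day 1, Oren → day 2, Fatima → day 3, Hollis → day 4, Hana → day 5.

Elif, Oren, Fatima, Hollis, Hana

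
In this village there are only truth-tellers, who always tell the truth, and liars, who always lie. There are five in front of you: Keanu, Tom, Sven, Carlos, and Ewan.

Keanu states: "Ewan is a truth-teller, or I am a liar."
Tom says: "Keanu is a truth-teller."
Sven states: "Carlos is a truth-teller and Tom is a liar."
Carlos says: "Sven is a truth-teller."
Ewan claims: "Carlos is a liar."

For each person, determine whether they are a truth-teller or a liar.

Keanu: truth-teller, Tom: truth-teller, Sven: liar, Carlos: liar, Ewan: truth-teller

Consider Keanu. Suppose Keanu is a liar.
Then Keanu's own statement would have to be false, but it can't be — contradiction.
So Keanu is a truth-teller.
With that fixed, Tom's statement is true, so Tom is a truth-teller.
With that fixed, Sven's statement is false, so Sven is a liar.
With that fixed, Carlos's statement is false, so Carlos is a liar.
With that fixed, Ewan's statement is true, so Ewan is a truth-teller.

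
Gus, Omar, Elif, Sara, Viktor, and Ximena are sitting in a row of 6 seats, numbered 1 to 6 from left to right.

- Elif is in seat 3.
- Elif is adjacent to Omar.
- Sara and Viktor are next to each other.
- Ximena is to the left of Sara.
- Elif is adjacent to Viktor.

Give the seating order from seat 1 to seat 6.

From clue 1: Elif → seat 3.
From clues 1–2: Omar is in {2,4}.
From clues 1–5: Ximena → seat 1, Omar → seat 2, Viktor → seat 4, Sara → seat 5, Gus → seat 6.

Ximena, Omar, Elif, Viktor, Sara, Gus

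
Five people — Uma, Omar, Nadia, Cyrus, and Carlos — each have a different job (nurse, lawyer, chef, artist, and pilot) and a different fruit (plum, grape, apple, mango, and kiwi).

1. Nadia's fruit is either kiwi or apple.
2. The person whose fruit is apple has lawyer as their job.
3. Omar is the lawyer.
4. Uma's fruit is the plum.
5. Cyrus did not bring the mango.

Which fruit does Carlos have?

mango

With clues 1–3, apple and kiwi are impossible for Carlos's fruit.
With clues 1–4, plum is impossible for Carlos's fruit.
With clues 1–5, grape is impossible for Carlos's fruit.
That leaves mango.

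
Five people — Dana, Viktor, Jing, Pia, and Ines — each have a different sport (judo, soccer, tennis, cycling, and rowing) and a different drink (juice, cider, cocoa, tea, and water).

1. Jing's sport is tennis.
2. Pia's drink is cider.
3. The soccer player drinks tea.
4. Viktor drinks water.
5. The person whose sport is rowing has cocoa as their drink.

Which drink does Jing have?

With clues 1–2, cider is impossible for Jing's drink.
With clues 1–3, tea is impossible for Jing's drink.
With clues 1–4, water is impossible for Jing's drink.
With clues 1–5, cocoa is impossible for Jing's drink.
That leaves juice.

juice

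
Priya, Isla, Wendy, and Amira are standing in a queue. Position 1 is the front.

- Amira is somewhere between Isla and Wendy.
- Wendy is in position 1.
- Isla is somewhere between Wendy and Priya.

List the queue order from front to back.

From clue 1: Amira is in {2,3}.
From clues 1–2: Wendy → position 1.
From clues 1–3: Amira → position 2, Isla → position 3, Priya → position 4.

Wendy, Amira, Isla, Priya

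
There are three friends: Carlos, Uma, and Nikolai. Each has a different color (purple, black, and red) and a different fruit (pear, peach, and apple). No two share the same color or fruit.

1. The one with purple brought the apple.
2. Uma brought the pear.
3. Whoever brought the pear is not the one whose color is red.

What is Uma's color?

With clues 1–2, purple is impossible for Uma's color.
With clues 1–3, red is impossible for Uma's color.
That leaves black.

black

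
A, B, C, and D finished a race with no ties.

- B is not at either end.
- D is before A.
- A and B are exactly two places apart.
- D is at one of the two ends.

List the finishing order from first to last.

D, B, C, A

From clue 1: B is in {2,3}.
From clues 1–3: B → place 2, A → place 4.
From clues 1–4: D → place 1, C → place 3.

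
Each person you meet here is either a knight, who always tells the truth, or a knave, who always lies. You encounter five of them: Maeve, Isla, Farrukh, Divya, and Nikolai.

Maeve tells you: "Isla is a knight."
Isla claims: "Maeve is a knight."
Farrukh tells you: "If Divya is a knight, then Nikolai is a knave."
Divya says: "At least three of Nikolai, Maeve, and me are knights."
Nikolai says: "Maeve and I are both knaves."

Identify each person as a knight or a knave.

Consider Maeve. Suppose Maeve is a knave.
Then whichever role Nikolai has, Nikolai's statement has the wrong truth value — contradiction.
So Maeve is a knight.
With that fixed, Isla's statement is true, so Isla is a knight.
With that fixed, Nikolai's statement is false, so Nikolai is a knave.
With that fixed, Farrukh's statement is true, so Farrukh is a knight.
With that fixed, Divya's statement is false, so Divya is a knave.

Maeve: knight, Isla: knight, Farrukh: knight, Divya: knave, Nikolai: knave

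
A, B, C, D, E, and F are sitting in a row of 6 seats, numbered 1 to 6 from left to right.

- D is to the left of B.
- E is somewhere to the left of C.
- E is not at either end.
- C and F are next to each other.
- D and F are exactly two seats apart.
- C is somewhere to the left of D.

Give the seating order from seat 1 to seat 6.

From clue 1: B is in {2,3,4,5,6}.
From clues 1–3: C is in {3,4,5,6}.
From clues 1–4: E is in {2,3,4}.
From clues 1–5: E is in {2,3}.
From clues 1–6: A → seat 1, E → seat 2, F → seat 3, C → seat 4, D → seat 5, B → seat 6.

A, E, F, C, D, B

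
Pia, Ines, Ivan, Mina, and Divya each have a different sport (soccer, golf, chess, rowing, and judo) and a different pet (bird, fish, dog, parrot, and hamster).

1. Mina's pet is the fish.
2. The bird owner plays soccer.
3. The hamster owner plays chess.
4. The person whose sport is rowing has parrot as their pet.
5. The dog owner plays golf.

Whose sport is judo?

Mina

With clues 1–5, Divya, Ines, Ivan, and Pia are impossible for the one with sport judo.
That leaves Mina.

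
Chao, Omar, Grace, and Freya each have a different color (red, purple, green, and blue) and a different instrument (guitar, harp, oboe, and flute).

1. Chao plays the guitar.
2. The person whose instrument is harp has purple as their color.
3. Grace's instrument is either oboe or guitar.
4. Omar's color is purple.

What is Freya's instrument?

Clue 1 rules out guitar for Freya's instrument.
With clues 1–3, oboe is impossible for Freya's instrument.
With clues 1–4, harp is impossible for Freya's instrument.
That leaves flute.

flute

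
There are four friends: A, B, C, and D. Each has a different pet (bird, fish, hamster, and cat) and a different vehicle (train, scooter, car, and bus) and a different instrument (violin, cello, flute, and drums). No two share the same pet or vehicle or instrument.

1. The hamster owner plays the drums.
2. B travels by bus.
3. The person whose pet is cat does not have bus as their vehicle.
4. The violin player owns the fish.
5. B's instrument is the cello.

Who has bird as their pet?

With clues 1–5, A, C, and D are impossible for the one with pet bird.
That leaves B.

B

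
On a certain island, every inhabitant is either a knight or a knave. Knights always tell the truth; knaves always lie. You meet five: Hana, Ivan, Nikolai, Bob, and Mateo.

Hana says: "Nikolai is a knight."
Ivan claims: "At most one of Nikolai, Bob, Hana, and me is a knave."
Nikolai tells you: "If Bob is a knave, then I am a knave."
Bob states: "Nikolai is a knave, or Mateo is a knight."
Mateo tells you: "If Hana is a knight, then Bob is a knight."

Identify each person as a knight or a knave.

Hana: knight, Ivan: knight, Nikolai: knight, Bob: knight, Mateo: knight

Consider Hana. Suppose Hana is a knave.
Then no assignment of the remaining roles makes every statement match its speaker's type — contradiction.
So Hana is a knight.
Consider Ivan. Suppose Ivan is a knave.
Then no assignment of the remaining roles makes every statement match its speaker's type — contradiction.
So Ivan is a knight.
Consider Nikolai. Suppose Nikolai is a knave.
Then Hana's statement comes out false, contradicting Hana being a knight.
So Nikolai is a knight.
Consider Bob. Suppose Bob is a knave.
Then Nikolai's statement comes out false, contradicting Nikolai being a knight.
So Bob is a knight.
With that fixed, Mateo's statement is true, so Mateo is a knight.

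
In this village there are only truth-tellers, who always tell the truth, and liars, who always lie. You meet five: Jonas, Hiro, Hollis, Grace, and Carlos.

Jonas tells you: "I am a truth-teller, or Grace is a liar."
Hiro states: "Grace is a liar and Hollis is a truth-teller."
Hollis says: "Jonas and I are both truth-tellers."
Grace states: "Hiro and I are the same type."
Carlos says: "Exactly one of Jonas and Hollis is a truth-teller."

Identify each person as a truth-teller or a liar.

Jonas: truth-teller, Hiro: truth-teller, Hollis: truth-teller, Grace: liar, Carlos: liar

Consider Jonas. Suppose Jonas is a liar.
Then no assignment of the remaining roles makes every statement match its speaker's type — contradiction.
So Jonas is a truth-teller.
Consider Hiro. Suppose Hiro is a liar.
Then whichever role Grace has, Grace's statement has the wrong truth value — contradiction.
So Hiro is a truth-teller.
Consider Hollis. Suppose Hollis is a liar.
Then Hiro's statement comes out false, contradicting Hiro being a truth-teller.
So Hollis is a truth-teller.
With that fixed, Carlos's statement is false, so Carlos is a liar.
Consider Grace. Suppose Grace is a truth-teller.
Then Hiro's statement comes out false, contradicting Hiro being a truth-teller.
So Grace is a liar.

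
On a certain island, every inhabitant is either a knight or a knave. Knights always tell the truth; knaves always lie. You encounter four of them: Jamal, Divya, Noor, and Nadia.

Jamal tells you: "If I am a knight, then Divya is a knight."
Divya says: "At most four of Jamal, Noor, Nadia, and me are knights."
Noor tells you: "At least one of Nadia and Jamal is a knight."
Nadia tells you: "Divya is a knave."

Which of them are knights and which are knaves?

Jamal: knight, Divya: knight, Noor: knight, Nadia: knave

Regardless of anyone's role, Divya's statement is true, so Divya is a knight.
With that fixed, Nadia's statement is false, so Nadia is a knave.
With that fixed, Jamal's statement is true, so Jamal is a knight.
With that fixed, Noor's statement is true, so Noor is a knight.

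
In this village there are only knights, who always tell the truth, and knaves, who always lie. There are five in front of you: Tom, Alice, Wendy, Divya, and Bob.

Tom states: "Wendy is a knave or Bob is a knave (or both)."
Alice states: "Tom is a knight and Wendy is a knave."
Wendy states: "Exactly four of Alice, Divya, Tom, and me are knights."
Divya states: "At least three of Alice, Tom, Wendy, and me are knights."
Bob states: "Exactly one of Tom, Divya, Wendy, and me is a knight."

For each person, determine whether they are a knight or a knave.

Tom: knight, Alice: knight, Wendy: knave, Divya: knight, Bob: knave

Consider Tom. Suppose Tom is a knave.
Then no assignment of the remaining roles makes every statement match its speaker's type — contradiction.
So Tom is a knight.
Consider Alice. Suppose Alice is a knave.
Then no assignment of the remaining roles makes every statement match its speaker's type — contradiction.
So Alice is a knight.
Consider Wendy. Suppose Wendy is a knight.
Then Alice's statement comes out false, contradicting Alice being a knight.
So Wendy is a knave.
Consider Divya. Suppose Divya is a knave.
Then whichever role Bob has, Bob's statement has the wrong truth value — contradiction.
So Divya is a knight.
With that fixed, Bob's statement is false, so Bob is a knave.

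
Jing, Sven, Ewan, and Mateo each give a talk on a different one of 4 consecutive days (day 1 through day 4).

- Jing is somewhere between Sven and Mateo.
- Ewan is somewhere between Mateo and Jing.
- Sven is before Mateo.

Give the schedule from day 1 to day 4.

From clue 1: Jing is in {2,3}.
From clues 1–3: Sven → day 1, Jing → day 2, Ewan → day 3, Mateo → day 4.

Sven, Jing, Ewan, Mateo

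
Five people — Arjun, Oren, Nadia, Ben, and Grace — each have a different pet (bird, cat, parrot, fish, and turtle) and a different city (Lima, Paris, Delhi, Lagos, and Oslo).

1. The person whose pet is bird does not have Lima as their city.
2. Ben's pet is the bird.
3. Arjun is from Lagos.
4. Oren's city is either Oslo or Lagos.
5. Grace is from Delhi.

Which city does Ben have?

Paris

With clues 1–2, Lima is impossible for Ben's city.
With clues 1–3, Lagos is impossible for Ben's city.
With clues 1–4, Oslo is impossible for Ben's city.
With clues 1–5, Delhi is impossible for Ben's city.
That leaves Paris.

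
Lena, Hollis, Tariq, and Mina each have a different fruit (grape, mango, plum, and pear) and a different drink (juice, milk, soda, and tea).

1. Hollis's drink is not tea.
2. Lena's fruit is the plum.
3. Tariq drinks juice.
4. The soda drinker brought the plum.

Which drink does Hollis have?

Clue 1 rules out tea for Hollis's drink.
With clues 1–3, juice is impossible for Hollis's drink.
With clues 1–4, soda is impossible for Hollis's drink.
That leaves milk.

milk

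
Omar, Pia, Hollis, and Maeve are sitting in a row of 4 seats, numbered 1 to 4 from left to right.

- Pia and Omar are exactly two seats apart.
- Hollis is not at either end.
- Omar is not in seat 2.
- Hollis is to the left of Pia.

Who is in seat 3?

With clues 1–2, Maeve is ruled out for seat 3.
With clues 1–4, Hollis and Omar are ruled out for seat 3.
So seat 3 is Pia.

Pia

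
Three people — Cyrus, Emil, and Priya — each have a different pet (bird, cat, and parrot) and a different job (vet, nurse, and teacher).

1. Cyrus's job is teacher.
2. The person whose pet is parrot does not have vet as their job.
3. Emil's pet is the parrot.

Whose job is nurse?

Emil

Clue 1 rules out Cyrus for the one with job nurse.
With clues 1–3, Priya is impossible for the one with job nurse.
That leaves Emil.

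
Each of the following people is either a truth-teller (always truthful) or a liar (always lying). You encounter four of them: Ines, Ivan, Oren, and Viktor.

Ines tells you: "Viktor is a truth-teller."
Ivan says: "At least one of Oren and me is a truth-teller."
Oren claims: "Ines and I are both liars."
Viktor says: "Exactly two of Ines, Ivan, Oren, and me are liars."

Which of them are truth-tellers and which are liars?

Consider Ines. Suppose Ines is a liar.
Then whichever role Oren has, Oren's statement has the wrong truth value — contradiction.
So Ines is a truth-teller.
With that fixed, Oren's statement is false, so Oren is a liar.
Consider Ivan. Suppose Ivan is a truth-teller.
Then whichever role Viktor has, Viktor's statement has the wrong truth value — contradiction.
So Ivan is a liar.
Consider Viktor. Suppose Viktor is a liar.
Then Ines's statement comes out false, contradicting Ines being a truth-teller.
So Viktor is a truth-teller.

Ines: truth-teller, Ivan: liar, Oren: liar, Viktor: truth-teller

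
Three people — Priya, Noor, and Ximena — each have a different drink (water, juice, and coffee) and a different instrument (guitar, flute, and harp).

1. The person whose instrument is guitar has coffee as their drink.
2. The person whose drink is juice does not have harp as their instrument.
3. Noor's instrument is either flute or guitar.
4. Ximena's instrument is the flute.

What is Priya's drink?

water

With clues 1–4, coffee and juice are impossible for Priya's drink.
That leaves water.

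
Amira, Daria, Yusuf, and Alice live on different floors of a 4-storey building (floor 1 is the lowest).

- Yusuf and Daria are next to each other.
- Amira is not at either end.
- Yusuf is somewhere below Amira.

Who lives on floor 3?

Amira

With clues 1–2, Alice is ruled out for floor 3.
With clues 1–3, Daria and Yusuf are ruled out for floor 3.
So floor 3 is Amira.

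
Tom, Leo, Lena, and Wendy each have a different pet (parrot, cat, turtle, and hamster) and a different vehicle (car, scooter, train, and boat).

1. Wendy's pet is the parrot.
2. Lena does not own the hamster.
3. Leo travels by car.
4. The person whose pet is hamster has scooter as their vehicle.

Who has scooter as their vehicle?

With clues 1–3, Leo is impossible for the one with vehicle scooter.
With clues 1–4, Lena and Wendy are impossible for the one with vehicle scooter.
That leaves Tom.

Tom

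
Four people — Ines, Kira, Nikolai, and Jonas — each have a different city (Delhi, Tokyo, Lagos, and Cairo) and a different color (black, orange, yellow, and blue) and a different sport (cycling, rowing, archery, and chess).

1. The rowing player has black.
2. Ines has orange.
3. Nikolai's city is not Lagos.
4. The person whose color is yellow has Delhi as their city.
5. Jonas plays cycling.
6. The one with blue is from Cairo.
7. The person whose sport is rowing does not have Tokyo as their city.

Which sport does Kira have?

With clues 1–5, cycling is impossible for Kira's sport.
With clues 1–7, archery and chess are impossible for Kira's sport.
That leaves rowing.

rowing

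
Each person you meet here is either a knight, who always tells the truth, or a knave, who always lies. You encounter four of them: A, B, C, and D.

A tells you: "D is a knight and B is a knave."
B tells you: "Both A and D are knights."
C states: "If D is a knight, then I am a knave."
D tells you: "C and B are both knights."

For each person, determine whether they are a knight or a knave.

A: knave, B: knave, C: knight, D: knave

Consider A. Suppose A is a knight.
Then no assignment of the remaining roles makes every statement match its speaker's type — contradiction.
So A is a knave.
With that fixed, B's statement is false, so B is a knave.
With that fixed, D's statement is false, so D is a knave.
With that fixed, C's statement is true, so C is a knight.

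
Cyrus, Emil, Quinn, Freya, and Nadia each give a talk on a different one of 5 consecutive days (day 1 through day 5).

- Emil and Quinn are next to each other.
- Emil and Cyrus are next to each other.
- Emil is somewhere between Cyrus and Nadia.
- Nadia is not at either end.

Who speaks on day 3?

With clues 1–2, Freya and Nadia are ruled out for day 3.
With clues 1–3, Cyrus is ruled out for day 3.
With clues 1–4, Emil is ruled out for day 3.
So day 3 is Quinn.

Quinn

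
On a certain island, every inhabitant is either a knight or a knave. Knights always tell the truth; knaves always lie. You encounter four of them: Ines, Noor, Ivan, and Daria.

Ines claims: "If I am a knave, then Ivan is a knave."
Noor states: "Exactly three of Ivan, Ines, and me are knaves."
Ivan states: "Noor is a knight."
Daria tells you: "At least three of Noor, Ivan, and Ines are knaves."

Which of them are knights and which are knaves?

Consider Ines. Suppose Ines is a knave.
Then no assignment of the remaining roles makes every statement match its speaker's type — contradiction.
So Ines is a knight.
With that fixed, Noor's statement is false, so Noor is a knave.
With that fixed, Ivan's statement is false, so Ivan is a knave.
With that fixed, Daria's statement is false, so Daria is a knave.

Ines: knight, Noor: knave, Ivan: knave, Daria: knave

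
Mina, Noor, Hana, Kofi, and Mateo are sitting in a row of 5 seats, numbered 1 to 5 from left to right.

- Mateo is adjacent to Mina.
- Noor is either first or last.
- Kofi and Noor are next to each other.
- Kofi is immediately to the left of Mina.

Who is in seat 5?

With clues 1–3, Kofi is ruled out for seat 5.
With clues 1–4, Mateo, Mina, and Noor are ruled out for seat 5.
So seat 5 is Hana.

Hana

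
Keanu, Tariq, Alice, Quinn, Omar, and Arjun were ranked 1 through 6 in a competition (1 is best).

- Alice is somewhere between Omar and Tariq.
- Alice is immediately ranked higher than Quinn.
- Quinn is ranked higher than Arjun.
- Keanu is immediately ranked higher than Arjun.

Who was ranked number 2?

Alice

With clues 1–2, Quinn is ruled out for rank 2.
With clues 1–3, Arjun is ruled out for rank 2.
With clues 1–4, Keanu, Omar, and Tariq are ruled out for rank 2.
So rank 2 is Alice.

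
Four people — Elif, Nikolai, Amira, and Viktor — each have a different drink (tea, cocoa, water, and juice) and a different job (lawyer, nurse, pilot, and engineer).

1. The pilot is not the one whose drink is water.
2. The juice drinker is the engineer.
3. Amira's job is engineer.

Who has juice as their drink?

Amira

With clues 1–3, Elif, Nikolai, and Viktor are impossible for the one with drink juice.
That leaves Amira.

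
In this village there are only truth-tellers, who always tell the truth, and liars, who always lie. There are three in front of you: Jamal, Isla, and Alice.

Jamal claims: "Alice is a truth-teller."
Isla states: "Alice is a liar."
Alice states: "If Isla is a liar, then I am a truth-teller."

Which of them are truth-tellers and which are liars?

Consider Jamal. Suppose Jamal is a liar.
Then no assignment of the remaining roles makes every statement match its speaker's type — contradiction.
So Jamal is a truth-teller.
Consider Isla. Suppose Isla is a truth-teller.
Then no assignment of the remaining roles makes every statement match its speaker's type — contradiction.
So Isla is a liar.
Consider Alice. Suppose Alice is a liar.
Then Jamal's statement comes out false, contradicting Jamal being a truth-teller.
So Alice is a truth-teller.

Jamal: truth-teller, Isla: liar, Alice: truth-teller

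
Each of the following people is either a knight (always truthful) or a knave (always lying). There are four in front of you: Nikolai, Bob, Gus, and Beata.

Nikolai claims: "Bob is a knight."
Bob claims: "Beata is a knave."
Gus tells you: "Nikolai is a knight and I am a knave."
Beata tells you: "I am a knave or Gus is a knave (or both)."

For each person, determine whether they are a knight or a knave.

Nikolai: knave, Bob: knave, Gus: knave, Beata: knight

Consider Nikolai. Suppose Nikolai is a knight.
Then whichever role Gus has, Gus's statement has the wrong truth value — contradiction.
So Nikolai is a knave.
With that fixed, Gus's statement is false, so Gus is a knave.
With that fixed, Beata's statement is true, so Beata is a knight.
With that fixed, Bob's statement is false, so Bob is a knave.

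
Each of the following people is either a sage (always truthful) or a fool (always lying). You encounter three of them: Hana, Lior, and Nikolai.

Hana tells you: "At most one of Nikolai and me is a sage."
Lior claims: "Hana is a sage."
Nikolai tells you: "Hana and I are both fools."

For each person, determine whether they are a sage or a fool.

Consider Hana. Suppose Hana is a fool.
Then Hana's own statement would have to be false, but it can't be — contradiction.
So Hana is a sage.
With that fixed, Lior's statement is true, so Lior is a sage.
With that fixed, Nikolai's statement is false, so Nikolai is a fool.

Hana: sage, Lior: sage, Nikolai: fool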